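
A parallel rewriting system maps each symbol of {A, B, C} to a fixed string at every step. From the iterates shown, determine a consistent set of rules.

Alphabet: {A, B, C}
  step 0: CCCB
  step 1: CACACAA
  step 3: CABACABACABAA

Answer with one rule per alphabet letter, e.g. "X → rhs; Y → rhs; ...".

A->B, B->A, C->CA

  step 0 ⇒ step 1: CCCB ⇒ CA·CA·CA·A
    B ↦ A
    C ↦ CA
    A ↦ B  (constrained at step 1)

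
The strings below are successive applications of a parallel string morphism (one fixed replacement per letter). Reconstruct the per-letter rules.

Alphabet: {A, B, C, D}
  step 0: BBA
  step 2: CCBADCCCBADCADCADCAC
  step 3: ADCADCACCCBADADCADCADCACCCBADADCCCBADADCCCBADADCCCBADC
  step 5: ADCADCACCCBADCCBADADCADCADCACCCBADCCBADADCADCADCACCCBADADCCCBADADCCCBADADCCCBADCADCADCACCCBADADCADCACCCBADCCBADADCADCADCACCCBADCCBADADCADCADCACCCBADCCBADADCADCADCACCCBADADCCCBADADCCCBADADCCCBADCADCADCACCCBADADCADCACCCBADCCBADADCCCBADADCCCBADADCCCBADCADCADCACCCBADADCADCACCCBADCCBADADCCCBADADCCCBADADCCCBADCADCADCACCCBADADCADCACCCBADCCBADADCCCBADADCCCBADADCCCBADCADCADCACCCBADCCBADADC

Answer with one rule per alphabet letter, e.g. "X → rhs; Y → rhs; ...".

  step 2 ⇒ step 3: CCBADCCCBADCADCADCAC ⇒ ADC·ADC·AC·CCB·AD·ADC·ADC·ADC·AC·CCB·AD·ADC·CCB·AD·ADC·CCB·AD·ADC·CCB·ADC
    A ↦ CCB
    B ↦ AC
    C ↦ ADC
    D ↦ AD

A->CCB, B->AC, C->ADC, D->AD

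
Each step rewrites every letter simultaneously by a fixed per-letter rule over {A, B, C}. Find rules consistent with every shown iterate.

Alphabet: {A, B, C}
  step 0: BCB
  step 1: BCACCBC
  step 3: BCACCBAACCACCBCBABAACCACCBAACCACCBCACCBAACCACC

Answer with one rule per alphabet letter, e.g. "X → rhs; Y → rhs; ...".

A->BA, B->BC, C->ACC

  step 0 ⇒ step 1: BCB ⇒ BC·ACC·BC
    B ↦ BC
    C ↦ ACC
    A ↦ BA  (constrained at step 1)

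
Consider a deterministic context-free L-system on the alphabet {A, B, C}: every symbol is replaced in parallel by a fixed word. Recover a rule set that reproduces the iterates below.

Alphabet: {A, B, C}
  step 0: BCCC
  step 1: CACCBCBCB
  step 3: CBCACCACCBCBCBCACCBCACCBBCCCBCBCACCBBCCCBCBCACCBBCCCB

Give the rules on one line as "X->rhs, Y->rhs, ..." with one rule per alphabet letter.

  step 0 ⇒ step 1: BCCC ⇒ CAC·CB·CB·CB
    B ↦ CAC
    C ↦ CB
    A ↦ BCC  (constrained at step 1)

A->BCC, B->CAC, C->CB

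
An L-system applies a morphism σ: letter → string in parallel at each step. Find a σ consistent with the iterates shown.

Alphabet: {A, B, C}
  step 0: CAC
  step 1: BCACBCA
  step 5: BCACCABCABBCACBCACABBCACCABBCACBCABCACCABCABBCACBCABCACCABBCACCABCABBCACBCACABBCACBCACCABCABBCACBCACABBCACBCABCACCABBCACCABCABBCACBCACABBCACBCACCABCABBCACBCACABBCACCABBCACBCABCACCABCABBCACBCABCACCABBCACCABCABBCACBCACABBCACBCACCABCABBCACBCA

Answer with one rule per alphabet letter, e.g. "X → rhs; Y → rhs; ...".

A->C, B->CAB, C->BCA

  step 0 ⇒ step 1: CAC ⇒ BCA·C·BCA
    A ↦ C
    C ↦ BCA
    B ↦ CAB  (constrained at step 1)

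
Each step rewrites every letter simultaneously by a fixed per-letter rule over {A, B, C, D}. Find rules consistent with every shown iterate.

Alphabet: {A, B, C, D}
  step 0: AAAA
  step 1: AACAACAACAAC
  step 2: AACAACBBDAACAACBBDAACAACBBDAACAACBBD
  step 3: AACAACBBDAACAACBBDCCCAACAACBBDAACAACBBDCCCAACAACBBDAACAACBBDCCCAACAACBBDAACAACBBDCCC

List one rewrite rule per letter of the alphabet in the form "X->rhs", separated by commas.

  step 2 ⇒ step 3: AACAACBBDAACAACBBDAACAACBBDAACAACBBD ⇒ AAC·AAC·BBD·AAC·AAC·BBD·C·C·C·AAC·AAC·BBD·AAC·AAC·BBD·C·C·C·AAC·AAC·BBD·AAC·AAC·BBD·C·C·C·AAC·AAC·BBD·AAC·AAC·BBD·C·C·C
    A ↦ AAC
    B ↦ C
    C ↦ BBD
    D ↦ C

A->AAC, B->C, C->BBD, D->C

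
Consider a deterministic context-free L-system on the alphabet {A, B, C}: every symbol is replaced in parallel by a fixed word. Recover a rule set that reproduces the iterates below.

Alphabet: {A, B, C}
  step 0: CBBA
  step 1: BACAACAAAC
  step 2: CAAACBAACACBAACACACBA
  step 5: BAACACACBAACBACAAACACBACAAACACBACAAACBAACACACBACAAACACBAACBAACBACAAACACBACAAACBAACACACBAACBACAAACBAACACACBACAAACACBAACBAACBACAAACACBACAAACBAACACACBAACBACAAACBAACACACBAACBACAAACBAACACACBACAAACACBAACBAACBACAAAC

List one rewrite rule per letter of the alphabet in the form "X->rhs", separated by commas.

  step 1 ⇒ step 2: BACAACAAAC ⇒ CAA·AC·BA·AC·AC·BA·AC·AC·AC·BA
    A ↦ AC
    B ↦ CAA
    C ↦ BA

A->AC, B->CAA, C->BA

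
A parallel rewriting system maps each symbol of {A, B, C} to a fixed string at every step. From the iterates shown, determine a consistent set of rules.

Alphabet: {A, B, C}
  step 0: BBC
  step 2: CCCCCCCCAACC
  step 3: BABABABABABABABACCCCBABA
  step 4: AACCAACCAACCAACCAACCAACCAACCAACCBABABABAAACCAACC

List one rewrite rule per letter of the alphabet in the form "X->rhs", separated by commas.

  step 3 ⇒ step 4: BABABABABABABABACCCCBABA ⇒ AA·CC·AA·CC·AA·CC·AA·CC·AA·CC·AA·CC·AA·CC·AA·CC·BA·BA·BA·BA·AA·CC·AA·CC
    A ↦ CC
    B ↦ AA
    C ↦ BA

A->CC, B->AA, C->BA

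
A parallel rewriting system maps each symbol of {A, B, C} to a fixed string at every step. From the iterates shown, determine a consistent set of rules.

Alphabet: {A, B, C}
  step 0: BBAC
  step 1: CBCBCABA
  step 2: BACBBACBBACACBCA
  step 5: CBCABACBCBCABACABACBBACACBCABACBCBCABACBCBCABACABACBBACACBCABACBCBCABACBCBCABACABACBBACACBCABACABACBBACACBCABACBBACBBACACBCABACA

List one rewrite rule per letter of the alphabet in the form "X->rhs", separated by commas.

A->CA, B->CB, C->BA

  step 1 ⇒ step 2: CBCBCABA ⇒ BA·CB·BA·CB·BA·CA·CB·CA
    A ↦ CA
    B ↦ CB
    C ↦ BA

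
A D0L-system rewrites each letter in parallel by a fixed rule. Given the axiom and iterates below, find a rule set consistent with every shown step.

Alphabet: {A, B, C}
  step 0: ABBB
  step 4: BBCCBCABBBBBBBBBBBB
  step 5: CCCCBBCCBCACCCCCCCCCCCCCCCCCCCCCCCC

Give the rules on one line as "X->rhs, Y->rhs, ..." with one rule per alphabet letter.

A->CA, B->CC, C->B

  step 4 ⇒ step 5: BBCCBCABBBBBBBBBBBB ⇒ CC·CC·B·B·CC·B·CA·CC·CC·CC·CC·CC·CC·CC·CC·CC·CC·CC·CC
    A ↦ CA
    B ↦ CC
    C ↦ B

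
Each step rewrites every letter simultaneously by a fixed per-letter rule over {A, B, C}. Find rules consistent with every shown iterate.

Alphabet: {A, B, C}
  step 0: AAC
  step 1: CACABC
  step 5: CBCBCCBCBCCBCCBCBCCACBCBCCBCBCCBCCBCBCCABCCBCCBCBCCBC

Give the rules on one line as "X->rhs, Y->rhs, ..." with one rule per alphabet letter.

A->CA, B->C, C->BC

  step 0 ⇒ step 1: AAC ⇒ CA·CA·BC
    A ↦ CA
    C ↦ BC
    B ↦ C  (constrained at step 1)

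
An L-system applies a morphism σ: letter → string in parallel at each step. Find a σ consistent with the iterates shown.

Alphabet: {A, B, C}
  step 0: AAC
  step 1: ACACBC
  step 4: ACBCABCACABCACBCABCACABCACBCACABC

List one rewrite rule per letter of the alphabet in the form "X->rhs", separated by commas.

A->AC, B->A, C->BC

  step 0 ⇒ step 1: AAC ⇒ AC·AC·BC
    A ↦ AC
    C ↦ BC
    B ↦ A  (constrained at step 1)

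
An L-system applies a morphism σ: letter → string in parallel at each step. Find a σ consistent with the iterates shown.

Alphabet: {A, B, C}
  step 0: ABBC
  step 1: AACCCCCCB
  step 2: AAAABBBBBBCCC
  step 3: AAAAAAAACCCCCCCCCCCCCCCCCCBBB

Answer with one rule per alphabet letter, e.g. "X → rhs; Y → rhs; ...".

  step 2 ⇒ step 3: AAAABBBBBBCCC ⇒ AA·AA·AA·AA·CCC·CCC·CCC·CCC·CCC·CCC·B·B·B
    A ↦ AA
    B ↦ CCC
    C ↦ B

A->AA, B->CCC, C->B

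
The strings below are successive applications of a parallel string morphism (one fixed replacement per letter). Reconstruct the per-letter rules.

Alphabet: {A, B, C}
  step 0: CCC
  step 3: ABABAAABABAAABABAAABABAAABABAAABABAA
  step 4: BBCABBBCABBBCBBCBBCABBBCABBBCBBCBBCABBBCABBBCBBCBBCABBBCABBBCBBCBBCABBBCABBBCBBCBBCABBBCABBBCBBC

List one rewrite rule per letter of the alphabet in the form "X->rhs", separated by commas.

A->BBC, B->AB, C->AA

  step 3 ⇒ step 4: ABABAAABABAAABABAAABABAAABABAAABABAA ⇒ BBC·AB·BBC·AB·BBC·BBC·BBC·AB·BBC·AB·BBC·BBC·BBC·AB·BBC·AB·BBC·BBC·BBC·AB·BBC·AB·BBC·BBC·BBC·AB·BBC·AB·BBC·BBC·BBC·AB·BBC·AB·BBC·BBC
    A ↦ BBC
    B ↦ AB
    C ↦ AA  (constrained at step 0)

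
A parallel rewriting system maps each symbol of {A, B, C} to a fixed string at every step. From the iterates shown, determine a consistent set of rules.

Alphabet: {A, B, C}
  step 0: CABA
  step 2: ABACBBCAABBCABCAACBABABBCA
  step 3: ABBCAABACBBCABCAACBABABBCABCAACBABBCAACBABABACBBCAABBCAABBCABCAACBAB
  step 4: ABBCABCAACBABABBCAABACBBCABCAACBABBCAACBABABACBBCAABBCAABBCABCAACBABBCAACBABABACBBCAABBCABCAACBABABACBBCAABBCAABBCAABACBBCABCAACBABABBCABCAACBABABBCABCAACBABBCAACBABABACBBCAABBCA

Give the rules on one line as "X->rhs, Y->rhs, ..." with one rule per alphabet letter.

A->AB, B->BCA, C->ACB

  step 3 ⇒ step 4: ABBCAABACBBCABCAACBABABBCABCAACBABBCAACBABABACBBCAABBCAABBCABCAACBAB ⇒ AB·BCA·BCA·ACB·AB·AB·BCA·AB·ACB·BCA·BCA·ACB·AB·BCA·ACB·AB·AB·ACB·BCA·AB·BCA·AB·BCA·BCA·ACB·AB·BCA·ACB·AB·AB·ACB·BCA·AB·BCA·BCA·ACB·AB·AB·ACB·BCA·AB·BCA·AB·BCA·AB·ACB·BCA·BCA·ACB·AB·AB·BCA·BCA·ACB·AB·AB·BCA·BCA·ACB·AB·BCA·ACB·AB·AB·ACB·BCA·AB·BCA
    A ↦ AB
    B ↦ BCA
    C ↦ ACB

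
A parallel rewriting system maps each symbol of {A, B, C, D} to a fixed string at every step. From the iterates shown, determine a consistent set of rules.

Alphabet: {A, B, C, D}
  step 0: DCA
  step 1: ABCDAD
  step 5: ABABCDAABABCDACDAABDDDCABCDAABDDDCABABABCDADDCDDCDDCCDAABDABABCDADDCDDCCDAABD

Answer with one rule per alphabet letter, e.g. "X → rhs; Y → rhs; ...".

  step 0 ⇒ step 1: DCA ⇒ AB·CDA·D
    A ↦ D
    C ↦ CDA
    D ↦ AB
    B ↦ DC  (constrained at step 1)

A->D, B->DC, C->CDA, D->AB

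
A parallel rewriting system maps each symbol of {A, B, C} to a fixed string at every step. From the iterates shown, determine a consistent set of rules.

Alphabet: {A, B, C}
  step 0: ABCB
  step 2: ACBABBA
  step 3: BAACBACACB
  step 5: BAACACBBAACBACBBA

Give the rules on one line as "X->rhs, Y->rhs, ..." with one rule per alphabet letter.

A->B, B->AC, C->A

  step 2 ⇒ step 3: ACBABBA ⇒ B·A·AC·B·AC·AC·B
    A ↦ B
    B ↦ AC
    C ↦ A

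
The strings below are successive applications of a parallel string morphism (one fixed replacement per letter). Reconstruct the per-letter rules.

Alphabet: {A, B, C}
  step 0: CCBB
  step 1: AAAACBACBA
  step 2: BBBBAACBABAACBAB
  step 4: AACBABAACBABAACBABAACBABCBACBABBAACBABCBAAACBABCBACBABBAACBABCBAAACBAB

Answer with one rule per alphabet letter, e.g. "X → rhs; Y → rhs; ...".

A->B, B->CBA, C->AA

  step 1 ⇒ step 2: AAAACBACBA ⇒ B·B·B·B·AA·CBA·B·AA·CBA·B
    A ↦ B
    B ↦ CBA
    C ↦ AA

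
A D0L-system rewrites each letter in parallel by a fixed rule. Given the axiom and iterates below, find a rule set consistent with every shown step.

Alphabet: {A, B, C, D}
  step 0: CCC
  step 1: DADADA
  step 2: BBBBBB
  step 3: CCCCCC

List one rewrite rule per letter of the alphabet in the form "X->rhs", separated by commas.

  step 2 ⇒ step 3: BBBBBB ⇒ C·C·C·C·C·C
    B ↦ C
  step 1 ⇒ step 2: DADADA ⇒ B·B·B·B·B·B
    A ↦ B
  step 0 ⇒ step 1: CCC ⇒ DA·DA·DA
    C ↦ DA
  step 1 ⇒ step 2: DADADA ⇒ B·B·B·B·B·B
    D ↦ B

A->B, B->C, C->DA, D->B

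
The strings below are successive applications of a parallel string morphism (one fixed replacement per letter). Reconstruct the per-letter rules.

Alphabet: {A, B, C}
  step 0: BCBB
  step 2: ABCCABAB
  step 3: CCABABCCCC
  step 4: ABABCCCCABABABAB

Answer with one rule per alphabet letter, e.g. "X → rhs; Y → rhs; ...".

A->C, B->C, C->AB

  step 3 ⇒ step 4: CCABABCCCC ⇒ AB·AB·C·C·C·C·AB·AB·AB·AB
    A ↦ C
    B ↦ C
    C ↦ AB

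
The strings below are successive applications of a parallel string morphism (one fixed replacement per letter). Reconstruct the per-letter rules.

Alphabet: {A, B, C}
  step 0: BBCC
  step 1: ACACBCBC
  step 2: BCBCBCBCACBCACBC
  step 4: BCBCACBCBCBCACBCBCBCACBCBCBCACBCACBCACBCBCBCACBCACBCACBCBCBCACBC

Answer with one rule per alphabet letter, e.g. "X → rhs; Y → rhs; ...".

A->BC, B->AC, C->BC

  step 1 ⇒ step 2: ACACBCBC ⇒ BC·BC·BC·BC·AC·BC·AC·BC
    A ↦ BC
    B ↦ AC
    C ↦ BC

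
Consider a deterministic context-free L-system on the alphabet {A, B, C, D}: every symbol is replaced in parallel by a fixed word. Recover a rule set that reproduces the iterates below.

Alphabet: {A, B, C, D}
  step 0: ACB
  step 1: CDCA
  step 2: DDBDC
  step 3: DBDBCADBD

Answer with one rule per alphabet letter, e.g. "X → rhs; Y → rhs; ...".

  step 2 ⇒ step 3: DDBDC ⇒ DB·DB·CA·DB·D
    B ↦ CA
    C ↦ D
    D ↦ DB
  step 0 ⇒ step 1: ACB ⇒ C·D·CA
    A ↦ C

A->C, B->CA, C->D, D->DB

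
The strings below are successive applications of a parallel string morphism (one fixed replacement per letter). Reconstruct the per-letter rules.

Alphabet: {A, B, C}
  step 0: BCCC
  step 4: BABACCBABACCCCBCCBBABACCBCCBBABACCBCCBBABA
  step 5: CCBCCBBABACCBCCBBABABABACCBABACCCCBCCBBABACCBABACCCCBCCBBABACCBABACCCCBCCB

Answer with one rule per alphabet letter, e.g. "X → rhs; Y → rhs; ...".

  step 4 ⇒ step 5: BABACCBABACCCCBCCBBABACCBCCBBABACCBCCBBABA ⇒ CC·B·CC·B·BA·BA·CC·B·CC·B·BA·BA·BA·BA·CC·BA·BA·CC·CC·B·CC·B·BA·BA·CC·BA·BA·CC·CC·B·CC·B·BA·BA·CC·BA·BA·CC·CC·B·CC·B
    A ↦ B
    B ↦ CC
    C ↦ BA

A->B, B->CC, C->BA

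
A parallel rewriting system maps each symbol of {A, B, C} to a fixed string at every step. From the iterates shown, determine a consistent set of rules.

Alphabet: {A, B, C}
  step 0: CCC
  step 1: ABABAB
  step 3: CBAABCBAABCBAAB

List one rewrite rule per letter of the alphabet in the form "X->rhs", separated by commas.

A->BA, B->C, C->AB

  step 0 ⇒ step 1: CCC ⇒ AB·AB·AB
    C ↦ AB
    A ↦ BA  (constrained at step 1)
    B ↦ C  (constrained at step 1)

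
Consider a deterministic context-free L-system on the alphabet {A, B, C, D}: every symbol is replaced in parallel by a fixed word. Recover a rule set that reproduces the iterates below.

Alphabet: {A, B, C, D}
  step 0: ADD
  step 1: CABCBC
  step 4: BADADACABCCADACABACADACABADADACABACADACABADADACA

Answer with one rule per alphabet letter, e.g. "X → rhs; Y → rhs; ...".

A->CA, B->BA, C->DA, D->BC

  step 0 ⇒ step 1: ADD ⇒ CA·BC·BC
    A ↦ CA
    D ↦ BC
    B ↦ BA  (constrained at step 1)
    C ↦ DA  (constrained at step 1)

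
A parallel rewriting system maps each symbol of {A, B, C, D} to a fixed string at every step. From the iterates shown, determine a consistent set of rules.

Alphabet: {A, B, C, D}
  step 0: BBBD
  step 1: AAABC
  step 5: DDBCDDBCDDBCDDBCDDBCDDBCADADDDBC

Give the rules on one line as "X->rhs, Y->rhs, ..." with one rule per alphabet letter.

  step 0 ⇒ step 1: BBBD ⇒ A·A·A·BC
    B ↦ A
    D ↦ BC
    A ↦ DD  (constrained at step 1)
    C ↦ D  (constrained at step 1)

A->DD, B->A, C->D, D->BC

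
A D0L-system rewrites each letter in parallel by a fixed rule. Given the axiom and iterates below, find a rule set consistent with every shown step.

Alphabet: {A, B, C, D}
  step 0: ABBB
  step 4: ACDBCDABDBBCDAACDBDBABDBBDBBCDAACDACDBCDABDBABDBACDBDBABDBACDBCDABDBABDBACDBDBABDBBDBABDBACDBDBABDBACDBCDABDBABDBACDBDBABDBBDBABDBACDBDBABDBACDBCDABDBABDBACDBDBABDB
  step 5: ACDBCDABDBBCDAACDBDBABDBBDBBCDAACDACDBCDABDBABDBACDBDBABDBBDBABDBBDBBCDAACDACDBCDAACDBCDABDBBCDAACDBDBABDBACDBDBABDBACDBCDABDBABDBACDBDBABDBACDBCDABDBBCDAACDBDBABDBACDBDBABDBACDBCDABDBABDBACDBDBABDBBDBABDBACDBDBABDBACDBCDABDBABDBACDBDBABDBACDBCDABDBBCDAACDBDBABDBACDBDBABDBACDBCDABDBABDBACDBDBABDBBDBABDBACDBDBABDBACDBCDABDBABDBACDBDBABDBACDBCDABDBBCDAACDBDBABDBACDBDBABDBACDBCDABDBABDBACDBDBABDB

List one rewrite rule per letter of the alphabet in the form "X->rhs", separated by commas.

  step 4 ⇒ step 5: ACDBCDABDBBCDAACDBDBABDBBDBBCDAACDACDBCDABDBABDBACDBDBABDBACDBCDABDBABDBACDBDBABDBBDBABDBACDBDBABDBACDBCDABDBABDBACDBDBABDBBDBABDBACDBDBABDBACDBCDABDBABDBACDBDBABDB ⇒ ACD·BCD·A·BDB·BCD·A·ACD·BDB·A·BDB·BDB·BCD·A·ACD·ACD·BCD·A·BDB·A·BDB·ACD·BDB·A·BDB·BDB·A·BDB·BDB·BCD·A·ACD·ACD·BCD·A·ACD·BCD·A·BDB·BCD·A·ACD·BDB·A·BDB·ACD·BDB·A·BDB·ACD·BCD·A·BDB·A·BDB·ACD·BDB·A·BDB·ACD·BCD·A·BDB·BCD·A·ACD·BDB·A·BDB·ACD·BDB·A·BDB·ACD·BCD·A·BDB·A·BDB·ACD·BDB·A·BDB·BDB·A·BDB·ACD·BDB·A·BDB·ACD·BCD·A·BDB·A·BDB·ACD·BDB·A·BDB·ACD·BCD·A·BDB·BCD·A·ACD·BDB·A·BDB·ACD·BDB·A·BDB·ACD·BCD·A·BDB·A·BDB·ACD·BDB·A·BDB·BDB·A·BDB·ACD·BDB·A·BDB·ACD·BCD·A·BDB·A·BDB·ACD·BDB·A·BDB·ACD·BCD·A·BDB·BCD·A·ACD·BDB·A·BDB·ACD·BDB·A·BDB·ACD·BCD·A·BDB·A·BDB·ACD·BDB·A·BDB
    A ↦ ACD
    B ↦ BDB
    C ↦ BCD
    D ↦ A

A->ACD, B->BDB, C->BCD, D->A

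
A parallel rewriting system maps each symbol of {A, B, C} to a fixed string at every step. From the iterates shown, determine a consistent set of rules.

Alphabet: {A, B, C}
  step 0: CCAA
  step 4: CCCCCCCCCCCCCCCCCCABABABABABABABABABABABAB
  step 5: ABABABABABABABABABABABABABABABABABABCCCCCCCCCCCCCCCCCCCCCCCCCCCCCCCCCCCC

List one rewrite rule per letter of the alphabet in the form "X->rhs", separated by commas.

A->CC, B->C, C->AB

  step 4 ⇒ step 5: CCCCCCCCCCCCCCCCCCABABABABABABABABABABABAB ⇒ AB·AB·AB·AB·AB·AB·AB·AB·AB·AB·AB·AB·AB·AB·AB·AB·AB·AB·CC·C·CC·C·CC·C·CC·C·CC·C·CC·C·CC·C·CC·C·CC·C·CC·C·CC·C·CC·C
    A ↦ CC
    B ↦ C
    C ↦ AB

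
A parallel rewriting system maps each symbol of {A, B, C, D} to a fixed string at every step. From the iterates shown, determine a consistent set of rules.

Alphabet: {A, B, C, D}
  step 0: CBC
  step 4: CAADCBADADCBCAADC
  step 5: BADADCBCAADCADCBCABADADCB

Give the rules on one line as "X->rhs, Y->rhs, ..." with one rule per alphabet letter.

  step 4 ⇒ step 5: CAADCBADADCBCAADC ⇒ B·AD·AD·C·B·CA·AD·C·AD·C·B·CA·B·AD·AD·C·B
    A ↦ AD
    B ↦ CA
    C ↦ B
    D ↦ C

A->AD, B->CA, C->B, D->C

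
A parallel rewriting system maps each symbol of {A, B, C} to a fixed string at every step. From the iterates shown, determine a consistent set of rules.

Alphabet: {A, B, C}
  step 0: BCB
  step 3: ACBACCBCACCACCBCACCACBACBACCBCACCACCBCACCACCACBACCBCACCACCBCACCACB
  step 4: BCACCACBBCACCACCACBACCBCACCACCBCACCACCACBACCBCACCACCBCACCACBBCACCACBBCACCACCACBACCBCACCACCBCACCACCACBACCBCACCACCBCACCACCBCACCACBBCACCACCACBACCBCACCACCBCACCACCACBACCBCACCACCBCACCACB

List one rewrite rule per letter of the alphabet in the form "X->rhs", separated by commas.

  step 3 ⇒ step 4: ACBACCBCACCACCBCACCACBACBACCBCACCACCBCACCACCACBACCBCACCACCBCACCACB ⇒ BC·ACC·ACB·BC·ACC·ACC·ACB·ACC·BC·ACC·ACC·BC·ACC·ACC·ACB·ACC·BC·ACC·ACC·BC·ACC·ACB·BC·ACC·ACB·BC·ACC·ACC·ACB·ACC·BC·ACC·ACC·BC·ACC·ACC·ACB·ACC·BC·ACC·ACC·BC·ACC·ACC·BC·ACC·ACB·BC·ACC·ACC·ACB·ACC·BC·ACC·ACC·BC·ACC·ACC·ACB·ACC·BC·ACC·ACC·BC·ACC·ACB
    A ↦ BC
    B ↦ ACB
    C ↦ ACC

A->BC, B->ACB, C->ACC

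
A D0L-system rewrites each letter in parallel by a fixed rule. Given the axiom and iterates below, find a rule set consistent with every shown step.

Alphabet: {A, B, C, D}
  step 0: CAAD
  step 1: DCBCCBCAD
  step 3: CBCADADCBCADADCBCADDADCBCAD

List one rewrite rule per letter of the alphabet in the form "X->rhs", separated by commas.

  step 0 ⇒ step 1: CAAD ⇒ D·CBC·CBC·AD
    A ↦ CBC
    C ↦ D
    D ↦ AD
    B ↦ A  (constrained at step 1)

A->CBC, B->A, C->D, D->AD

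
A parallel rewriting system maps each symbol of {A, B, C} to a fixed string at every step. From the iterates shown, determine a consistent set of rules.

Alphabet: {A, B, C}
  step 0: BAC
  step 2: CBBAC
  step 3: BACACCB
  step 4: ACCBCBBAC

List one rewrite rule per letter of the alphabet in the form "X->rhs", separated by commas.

A->C, B->AC, C->B

  step 3 ⇒ step 4: BACACCB ⇒ AC·C·B·C·B·B·AC
    A ↦ C
    B ↦ AC
    C ↦ B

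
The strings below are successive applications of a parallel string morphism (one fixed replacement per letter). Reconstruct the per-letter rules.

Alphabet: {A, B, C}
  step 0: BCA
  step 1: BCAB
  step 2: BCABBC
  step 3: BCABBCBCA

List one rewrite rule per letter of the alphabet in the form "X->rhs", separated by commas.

  step 2 ⇒ step 3: BCABBC ⇒ BC·A·B·BC·BC·A
    A ↦ B
    B ↦ BC
    C ↦ A

A->B, B->BC, C->A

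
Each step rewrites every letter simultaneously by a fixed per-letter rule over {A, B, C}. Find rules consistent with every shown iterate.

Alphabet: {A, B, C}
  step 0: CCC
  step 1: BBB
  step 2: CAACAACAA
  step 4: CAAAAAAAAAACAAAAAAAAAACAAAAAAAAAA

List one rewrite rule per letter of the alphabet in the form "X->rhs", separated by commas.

  step 1 ⇒ step 2: BBB ⇒ CAA·CAA·CAA
    B ↦ CAA
    A ↦ AA  (constrained at step 2)
  step 0 ⇒ step 1: CCC ⇒ B·B·B
    C ↦ B

A->AA, B->CAA, C->B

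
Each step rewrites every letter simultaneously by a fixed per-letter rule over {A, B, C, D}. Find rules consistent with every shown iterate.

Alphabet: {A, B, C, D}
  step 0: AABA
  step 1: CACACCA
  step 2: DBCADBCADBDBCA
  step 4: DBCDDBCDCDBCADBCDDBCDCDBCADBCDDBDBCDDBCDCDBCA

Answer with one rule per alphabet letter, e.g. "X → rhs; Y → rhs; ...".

A->CA, B->C, C->DB, D->CD

  step 1 ⇒ step 2: CACACCA ⇒ DB·CA·DB·CA·DB·DB·CA
    A ↦ CA
    C ↦ DB
  step 0 ⇒ step 1: AABA ⇒ CA·CA·C·CA
    B ↦ C
    D ↦ CD  (constrained at step 2)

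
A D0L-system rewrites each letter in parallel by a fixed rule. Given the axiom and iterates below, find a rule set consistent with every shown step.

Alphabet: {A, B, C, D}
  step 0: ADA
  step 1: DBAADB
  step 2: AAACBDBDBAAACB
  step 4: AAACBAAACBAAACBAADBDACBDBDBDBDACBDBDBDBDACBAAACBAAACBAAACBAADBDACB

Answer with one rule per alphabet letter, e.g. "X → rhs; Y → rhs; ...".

A->DB, B->ACB, C->D, D->AA

  step 1 ⇒ step 2: DBAADB ⇒ AA·ACB·DB·DB·AA·ACB
    A ↦ DB
    B ↦ ACB
    D ↦ AA
    C ↦ D  (constrained at step 2)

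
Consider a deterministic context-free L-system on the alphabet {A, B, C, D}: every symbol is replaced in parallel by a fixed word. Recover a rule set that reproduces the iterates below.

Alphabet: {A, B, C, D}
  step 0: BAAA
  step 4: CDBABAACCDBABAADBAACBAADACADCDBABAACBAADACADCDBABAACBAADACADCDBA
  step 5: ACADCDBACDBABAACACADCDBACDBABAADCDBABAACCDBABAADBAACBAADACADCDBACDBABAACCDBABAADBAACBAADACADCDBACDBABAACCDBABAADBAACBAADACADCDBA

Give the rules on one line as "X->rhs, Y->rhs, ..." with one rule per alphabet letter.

A->BA, B->CD, C->AC, D->AD

  step 4 ⇒ step 5: CDBABAACCDBABAADBAACBAADACADCDBABAACBAADACADCDBABAACBAADACADCDBA ⇒ AC·AD·CD·BA·CD·BA·BA·AC·AC·AD·CD·BA·CD·BA·BA·AD·CD·BA·BA·AC·CD·BA·BA·AD·BA·AC·BA·AD·AC·AD·CD·BA·CD·BA·BA·AC·CD·BA·BA·AD·BA·AC·BA·AD·AC·AD·CD·BA·CD·BA·BA·AC·CD·BA·BA·AD·BA·AC·BA·AD·AC·AD·CD·BA
    A ↦ BA
    B ↦ CD
    C ↦ AC
    D ↦ AD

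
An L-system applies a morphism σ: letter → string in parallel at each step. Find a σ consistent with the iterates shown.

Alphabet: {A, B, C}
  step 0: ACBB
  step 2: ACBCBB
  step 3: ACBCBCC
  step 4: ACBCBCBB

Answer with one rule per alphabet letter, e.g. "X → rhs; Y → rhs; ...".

  step 3 ⇒ step 4: ACBCBCC ⇒ AC·B·C·B·C·B·B
    A ↦ AC
    B ↦ C
    C ↦ B

A->AC, B->C, C->B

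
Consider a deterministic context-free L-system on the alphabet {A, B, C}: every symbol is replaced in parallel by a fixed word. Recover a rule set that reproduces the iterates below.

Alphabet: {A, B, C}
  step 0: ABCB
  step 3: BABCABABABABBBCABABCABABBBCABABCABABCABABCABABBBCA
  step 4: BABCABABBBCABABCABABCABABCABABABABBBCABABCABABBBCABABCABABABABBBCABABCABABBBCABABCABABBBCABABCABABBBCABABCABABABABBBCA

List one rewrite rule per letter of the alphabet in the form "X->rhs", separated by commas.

A->BCA, B->BA, C->BB

  step 3 ⇒ step 4: BABCABABABABBBCABABCABABBBCABABCABABCABABCABABBBCA ⇒ BA·BCA·BA·BB·BCA·BA·BCA·BA·BCA·BA·BCA·BA·BA·BA·BB·BCA·BA·BCA·BA·BB·BCA·BA·BCA·BA·BA·BA·BB·BCA·BA·BCA·BA·BB·BCA·BA·BCA·BA·BB·BCA·BA·BCA·BA·BB·BCA·BA·BCA·BA·BA·BA·BB·BCA
    A ↦ BCA
    B ↦ BA
    C ↦ BB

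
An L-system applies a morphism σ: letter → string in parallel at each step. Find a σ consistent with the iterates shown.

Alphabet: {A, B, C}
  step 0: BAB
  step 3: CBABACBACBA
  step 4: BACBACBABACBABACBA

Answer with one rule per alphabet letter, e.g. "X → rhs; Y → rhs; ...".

  step 3 ⇒ step 4: CBABACBACBA ⇒ BA·C·BA·C·BA·BA·C·BA·BA·C·BA
    A ↦ BA
    B ↦ C
    C ↦ BA

A->BA, B->C, C->BA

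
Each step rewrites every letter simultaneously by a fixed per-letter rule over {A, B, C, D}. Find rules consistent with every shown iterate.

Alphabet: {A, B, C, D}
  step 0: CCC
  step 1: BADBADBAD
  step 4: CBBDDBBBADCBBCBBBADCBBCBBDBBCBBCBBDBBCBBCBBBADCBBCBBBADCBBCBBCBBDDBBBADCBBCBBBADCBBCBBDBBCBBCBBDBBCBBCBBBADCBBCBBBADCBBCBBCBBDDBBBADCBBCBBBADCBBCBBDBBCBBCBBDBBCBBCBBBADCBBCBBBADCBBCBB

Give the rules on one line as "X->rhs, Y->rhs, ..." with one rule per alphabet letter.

A->D, B->CBB, C->BAD, D->DBB

  step 0 ⇒ step 1: CCC ⇒ BAD·BAD·BAD
    C ↦ BAD
    A ↦ D  (constrained at step 1)
    B ↦ CBB  (constrained at step 1)
    D ↦ DBB  (constrained at step 1)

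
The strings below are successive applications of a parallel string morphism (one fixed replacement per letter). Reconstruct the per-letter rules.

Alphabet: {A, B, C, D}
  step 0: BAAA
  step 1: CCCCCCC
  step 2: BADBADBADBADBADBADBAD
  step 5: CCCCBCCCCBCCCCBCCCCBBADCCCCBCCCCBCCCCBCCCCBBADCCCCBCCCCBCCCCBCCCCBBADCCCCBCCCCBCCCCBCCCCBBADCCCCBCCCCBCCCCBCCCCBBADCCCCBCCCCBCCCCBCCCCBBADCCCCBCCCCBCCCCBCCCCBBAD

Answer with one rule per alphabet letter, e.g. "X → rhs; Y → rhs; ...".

A->CC, B->C, C->BAD, D->CB

  step 1 ⇒ step 2: CCCCCCC ⇒ BAD·BAD·BAD·BAD·BAD·BAD·BAD
    C ↦ BAD
  step 0 ⇒ step 1: BAAA ⇒ C·CC·CC·CC
    A ↦ CC
  step 0 ⇒ step 1: BAAA ⇒ C·CC·CC·CC
    B ↦ C
    D ↦ CB  (constrained at step 2)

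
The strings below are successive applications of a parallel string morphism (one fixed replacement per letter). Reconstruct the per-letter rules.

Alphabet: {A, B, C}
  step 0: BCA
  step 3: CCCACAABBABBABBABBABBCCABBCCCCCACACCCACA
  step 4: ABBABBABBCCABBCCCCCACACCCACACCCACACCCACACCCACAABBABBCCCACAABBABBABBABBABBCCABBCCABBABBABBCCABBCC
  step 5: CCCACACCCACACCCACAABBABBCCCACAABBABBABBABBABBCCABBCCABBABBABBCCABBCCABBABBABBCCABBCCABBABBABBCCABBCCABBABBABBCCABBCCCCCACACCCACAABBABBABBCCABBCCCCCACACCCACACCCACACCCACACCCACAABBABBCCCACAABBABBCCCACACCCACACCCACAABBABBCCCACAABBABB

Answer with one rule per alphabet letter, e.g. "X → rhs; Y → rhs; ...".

  step 4 ⇒ step 5: ABBABBABBCCABBCCCCCACACCCACACCCACACCCACACCCACAABBABBCCCACAABBABBABBABBABBCCABBCCABBABBABBCCABBCC ⇒ CC·CA·CA·CC·CA·CA·CC·CA·CA·ABB·ABB·CC·CA·CA·ABB·ABB·ABB·ABB·ABB·CC·ABB·CC·ABB·ABB·ABB·CC·ABB·CC·ABB·ABB·ABB·CC·ABB·CC·ABB·ABB·ABB·CC·ABB·CC·ABB·ABB·ABB·CC·ABB·CC·CC·CA·CA·CC·CA·CA·ABB·ABB·ABB·CC·ABB·CC·CC·CA·CA·CC·CA·CA·CC·CA·CA·CC·CA·CA·CC·CA·CA·ABB·ABB·CC·CA·CA·ABB·ABB·CC·CA·CA·CC·CA·CA·CC·CA·CA·ABB·ABB·CC·CA·CA·ABB·ABB
    A ↦ CC
    B ↦ CA
    C ↦ ABB

A->CC, B->CA, C->ABB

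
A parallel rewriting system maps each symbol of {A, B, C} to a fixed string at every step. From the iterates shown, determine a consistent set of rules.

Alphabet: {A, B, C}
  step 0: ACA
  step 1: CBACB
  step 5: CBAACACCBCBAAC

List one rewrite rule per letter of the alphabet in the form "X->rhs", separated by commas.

A->CB, B->C, C->A

  step 0 ⇒ step 1: ACA ⇒ CB·A·CB
    A ↦ CB
    C ↦ A
    B ↦ C  (constrained at step 1)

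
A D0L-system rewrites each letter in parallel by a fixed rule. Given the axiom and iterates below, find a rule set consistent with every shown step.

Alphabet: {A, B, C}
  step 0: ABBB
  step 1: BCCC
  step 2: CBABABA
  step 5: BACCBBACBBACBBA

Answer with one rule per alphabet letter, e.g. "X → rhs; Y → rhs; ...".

  step 1 ⇒ step 2: BCCC ⇒ C·BA·BA·BA
    B ↦ C
    C ↦ BA
  step 0 ⇒ step 1: ABBB ⇒ B·C·C·C
    A ↦ B

A->B, B->C, C->BA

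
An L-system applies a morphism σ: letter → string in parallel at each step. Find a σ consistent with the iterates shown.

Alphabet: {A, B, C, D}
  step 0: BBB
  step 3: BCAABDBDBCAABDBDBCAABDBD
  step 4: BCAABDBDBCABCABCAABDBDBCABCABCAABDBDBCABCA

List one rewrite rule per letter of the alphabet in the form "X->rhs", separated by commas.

  step 3 ⇒ step 4: BCAABDBDBCAABDBDBCAABDBD ⇒ BC·AA·BD·BD·BC·A·BC·A·BC·AA·BD·BD·BC·A·BC·A·BC·AA·BD·BD·BC·A·BC·A
    A ↦ BD
    B ↦ BC
    C ↦ AA
    D ↦ A

A->BD, B->BC, C->AA, D->A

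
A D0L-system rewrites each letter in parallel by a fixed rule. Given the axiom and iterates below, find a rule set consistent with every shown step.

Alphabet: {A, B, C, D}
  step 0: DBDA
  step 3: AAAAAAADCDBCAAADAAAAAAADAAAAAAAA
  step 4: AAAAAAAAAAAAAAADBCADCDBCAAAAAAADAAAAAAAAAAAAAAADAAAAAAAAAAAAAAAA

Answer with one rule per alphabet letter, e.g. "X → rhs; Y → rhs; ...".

  step 3 ⇒ step 4: AAAAAAADCDBCAAADAAAAAAADAAAAAAAA ⇒ AA·AA·AA·AA·AA·AA·AA·AD·BC·AD·CD·BC·AA·AA·AA·AD·AA·AA·AA·AA·AA·AA·AA·AD·AA·AA·AA·AA·AA·AA·AA·AA
    A ↦ AA
    B ↦ CD
    C ↦ BC
    D ↦ AD

A->AA, B->CD, C->BC, D->AD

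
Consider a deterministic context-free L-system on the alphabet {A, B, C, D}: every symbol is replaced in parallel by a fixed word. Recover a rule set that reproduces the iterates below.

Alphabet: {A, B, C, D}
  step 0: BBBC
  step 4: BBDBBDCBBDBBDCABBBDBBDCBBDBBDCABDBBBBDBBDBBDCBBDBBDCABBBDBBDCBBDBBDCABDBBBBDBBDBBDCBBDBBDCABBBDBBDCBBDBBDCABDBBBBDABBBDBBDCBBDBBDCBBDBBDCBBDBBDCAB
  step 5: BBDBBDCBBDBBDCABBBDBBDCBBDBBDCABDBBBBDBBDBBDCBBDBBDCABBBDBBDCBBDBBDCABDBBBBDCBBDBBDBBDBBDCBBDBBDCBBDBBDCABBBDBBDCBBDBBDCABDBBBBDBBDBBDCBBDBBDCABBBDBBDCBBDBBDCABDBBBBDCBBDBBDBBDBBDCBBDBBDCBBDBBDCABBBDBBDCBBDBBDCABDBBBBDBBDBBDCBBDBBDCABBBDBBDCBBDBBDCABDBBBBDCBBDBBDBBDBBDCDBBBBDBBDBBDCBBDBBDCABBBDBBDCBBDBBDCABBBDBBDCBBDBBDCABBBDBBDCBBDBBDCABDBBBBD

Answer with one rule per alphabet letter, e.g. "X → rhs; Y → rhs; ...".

  step 4 ⇒ step 5: BBDBBDCBBDBBDCABBBDBBDCBBDBBDCABDBBBBDBBDBBDCBBDBBDCABBBDBBDCBBDBBDCABDBBBBDBBDBBDCBBDBBDCABBBDBBDCBBDBBDCABDBBBBDABBBDBBDCBBDBBDCBBDBBDCBBDBBDCAB ⇒ BBD·BBD·C·BBD·BBD·C·AB·BBD·BBD·C·BBD·BBD·C·AB·DBB·BBD·BBD·BBD·C·BBD·BBD·C·AB·BBD·BBD·C·BBD·BBD·C·AB·DBB·BBD·C·BBD·BBD·BBD·BBD·C·BBD·BBD·C·BBD·BBD·C·AB·BBD·BBD·C·BBD·BBD·C·AB·DBB·BBD·BBD·BBD·C·BBD·BBD·C·AB·BBD·BBD·C·BBD·BBD·C·AB·DBB·BBD·C·BBD·BBD·BBD·BBD·C·BBD·BBD·C·BBD·BBD·C·AB·BBD·BBD·C·BBD·BBD·C·AB·DBB·BBD·BBD·BBD·C·BBD·BBD·C·AB·BBD·BBD·C·BBD·BBD·C·AB·DBB·BBD·C·BBD·BBD·BBD·BBD·C·DBB·BBD·BBD·BBD·C·BBD·BBD·C·AB·BBD·BBD·C·BBD·BBD·C·AB·BBD·BBD·C·BBD·BBD·C·AB·BBD·BBD·C·BBD·BBD·C·AB·DBB·BBD
    A ↦ DBB
    B ↦ BBD
    C ↦ AB
    D ↦ C

A->DBB, B->BBD, C->AB, D->C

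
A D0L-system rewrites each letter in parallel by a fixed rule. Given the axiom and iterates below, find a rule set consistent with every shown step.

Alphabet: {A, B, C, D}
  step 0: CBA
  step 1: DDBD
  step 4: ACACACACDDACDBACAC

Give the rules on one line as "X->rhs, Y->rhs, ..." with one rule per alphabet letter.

  step 0 ⇒ step 1: CBA ⇒ D·DB·D
    A ↦ D
    B ↦ DB
    C ↦ D
    D ↦ AC  (constrained at step 1)

A->D, B->DB, C->D, D->AC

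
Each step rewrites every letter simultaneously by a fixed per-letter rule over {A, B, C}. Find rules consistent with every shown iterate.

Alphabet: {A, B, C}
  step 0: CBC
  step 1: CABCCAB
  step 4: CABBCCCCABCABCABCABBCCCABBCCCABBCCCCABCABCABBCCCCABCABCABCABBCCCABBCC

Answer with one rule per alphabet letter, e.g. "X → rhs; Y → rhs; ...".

A->BC, B->C, C->CAB

  step 0 ⇒ step 1: CBC ⇒ CAB·C·CAB
    B ↦ C
    C ↦ CAB
    A ↦ BC  (constrained at step 1)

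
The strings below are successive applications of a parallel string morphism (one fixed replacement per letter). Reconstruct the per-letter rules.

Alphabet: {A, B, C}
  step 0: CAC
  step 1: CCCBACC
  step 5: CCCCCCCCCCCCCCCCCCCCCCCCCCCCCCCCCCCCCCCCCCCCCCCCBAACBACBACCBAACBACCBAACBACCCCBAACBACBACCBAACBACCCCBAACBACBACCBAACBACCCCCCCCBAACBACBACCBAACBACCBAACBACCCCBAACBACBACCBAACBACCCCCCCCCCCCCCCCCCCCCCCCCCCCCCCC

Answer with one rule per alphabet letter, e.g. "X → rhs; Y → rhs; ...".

A->CBA, B->BAA, C->CC

  step 0 ⇒ step 1: CAC ⇒ CC·CBA·CC
    A ↦ CBA
    C ↦ CC
    B ↦ BAA  (constrained at step 1)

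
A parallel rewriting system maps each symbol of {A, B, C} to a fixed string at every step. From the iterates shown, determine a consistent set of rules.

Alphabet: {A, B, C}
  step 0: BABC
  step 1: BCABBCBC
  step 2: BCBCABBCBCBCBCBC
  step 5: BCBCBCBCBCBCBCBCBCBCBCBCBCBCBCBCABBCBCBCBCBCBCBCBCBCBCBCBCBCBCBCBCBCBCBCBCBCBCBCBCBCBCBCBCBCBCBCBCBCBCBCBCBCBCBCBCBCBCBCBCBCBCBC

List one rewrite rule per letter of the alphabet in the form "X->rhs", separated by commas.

  step 1 ⇒ step 2: BCABBCBC ⇒ BC·BC·AB·BC·BC·BC·BC·BC
    A ↦ AB
    B ↦ BC
    C ↦ BC

A->AB, B->BC, C->BC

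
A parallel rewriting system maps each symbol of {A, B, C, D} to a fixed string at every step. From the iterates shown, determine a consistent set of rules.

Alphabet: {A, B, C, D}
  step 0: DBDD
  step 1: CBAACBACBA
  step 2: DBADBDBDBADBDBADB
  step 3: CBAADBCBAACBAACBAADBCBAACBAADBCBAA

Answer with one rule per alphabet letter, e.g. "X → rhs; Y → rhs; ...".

  step 2 ⇒ step 3: DBADBDBDBADBDBADB ⇒ CBA·A·DB·CBA·A·CBA·A·CBA·A·DB·CBA·A·CBA·A·DB·CBA·A
    A ↦ DB
    B ↦ A
    D ↦ CBA
  step 1 ⇒ step 2: CBAACBACBA ⇒ DB·A·DB·DB·DB·A·DB·DB·A·DB
    C ↦ DB

A->DB, B->A, C->DB, D->CBA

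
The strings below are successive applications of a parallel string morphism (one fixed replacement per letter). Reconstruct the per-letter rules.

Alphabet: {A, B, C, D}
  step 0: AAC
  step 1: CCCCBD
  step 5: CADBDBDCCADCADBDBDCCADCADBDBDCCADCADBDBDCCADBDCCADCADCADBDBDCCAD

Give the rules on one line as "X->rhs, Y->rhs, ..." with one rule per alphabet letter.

  step 0 ⇒ step 1: AAC ⇒ CC·CC·BD
    A ↦ CC
    C ↦ BD
    B ↦ C  (constrained at step 1)
    D ↦ AD  (constrained at step 1)

A->CC, B->C, C->BD, D->AD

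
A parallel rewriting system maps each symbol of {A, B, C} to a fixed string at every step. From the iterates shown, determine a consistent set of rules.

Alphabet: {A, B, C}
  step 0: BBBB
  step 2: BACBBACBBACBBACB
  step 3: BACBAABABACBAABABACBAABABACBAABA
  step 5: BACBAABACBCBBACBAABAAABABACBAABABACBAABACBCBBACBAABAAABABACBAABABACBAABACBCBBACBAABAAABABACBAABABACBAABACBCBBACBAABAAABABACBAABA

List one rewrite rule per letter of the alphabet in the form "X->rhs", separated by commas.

  step 2 ⇒ step 3: BACBBACBBACBBACB ⇒ BA·CB·AA·BA·BA·CB·AA·BA·BA·CB·AA·BA·BA·CB·AA·BA
    A ↦ CB
    B ↦ BA
    C ↦ AA

A->CB, B->BA, C->AA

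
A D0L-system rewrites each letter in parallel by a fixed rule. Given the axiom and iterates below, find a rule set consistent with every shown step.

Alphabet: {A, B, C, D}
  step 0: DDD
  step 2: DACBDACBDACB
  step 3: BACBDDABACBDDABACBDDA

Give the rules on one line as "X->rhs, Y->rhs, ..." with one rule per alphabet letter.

  step 2 ⇒ step 3: DACBDACBDACB ⇒ BA·CB·D·DA·BA·CB·D·DA·BA·CB·D·DA
    A ↦ CB
    B ↦ DA
    C ↦ D
    D ↦ BA

A->CB, B->DA, C->D, D->BA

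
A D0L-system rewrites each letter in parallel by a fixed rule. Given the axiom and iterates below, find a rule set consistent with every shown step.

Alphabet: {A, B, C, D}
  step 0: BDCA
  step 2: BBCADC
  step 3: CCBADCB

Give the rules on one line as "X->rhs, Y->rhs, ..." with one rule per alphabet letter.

A->AD, B->C, C->B, D->C

  step 2 ⇒ step 3: BBCADC ⇒ C·C·B·AD·C·B
    A ↦ AD
    B ↦ C
    C ↦ B
    D ↦ C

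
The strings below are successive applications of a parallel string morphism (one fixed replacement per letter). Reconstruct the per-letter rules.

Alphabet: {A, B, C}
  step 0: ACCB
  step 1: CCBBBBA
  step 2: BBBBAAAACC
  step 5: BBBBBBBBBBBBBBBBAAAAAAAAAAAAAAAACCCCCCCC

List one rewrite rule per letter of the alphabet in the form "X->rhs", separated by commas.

A->CC, B->A, C->BB

  step 1 ⇒ step 2: CCBBBBA ⇒ BB·BB·A·A·A·A·CC
    A ↦ CC
    B ↦ A
    C ↦ BB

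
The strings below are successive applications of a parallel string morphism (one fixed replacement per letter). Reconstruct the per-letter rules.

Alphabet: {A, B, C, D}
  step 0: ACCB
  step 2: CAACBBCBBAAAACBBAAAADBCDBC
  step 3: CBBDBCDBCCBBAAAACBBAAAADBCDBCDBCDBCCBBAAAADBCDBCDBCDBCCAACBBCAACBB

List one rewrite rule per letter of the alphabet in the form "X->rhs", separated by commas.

  step 2 ⇒ step 3: CAACBBCBBAAAACBBAAAADBCDBC ⇒ CBB·DBC·DBC·CBB·AA·AA·CBB·AA·AA·DBC·DBC·DBC·DBC·CBB·AA·AA·DBC·DBC·DBC·DBC·C·AA·CBB·C·AA·CBB
    A ↦ DBC
    B ↦ AA
    C ↦ CBB
    D ↦ C

A->DBC, B->AA, C->CBB, D->C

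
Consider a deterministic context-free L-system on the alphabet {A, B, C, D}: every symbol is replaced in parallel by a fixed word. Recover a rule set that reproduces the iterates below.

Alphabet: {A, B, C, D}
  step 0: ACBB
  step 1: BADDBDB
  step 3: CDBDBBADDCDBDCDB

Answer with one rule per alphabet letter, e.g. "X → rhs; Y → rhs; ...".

  step 0 ⇒ step 1: ACBB ⇒ BA·D·DB·DB
    A ↦ BA
    B ↦ DB
    C ↦ D
    D ↦ C  (constrained at step 1)

A->BA, B->DB, C->D, D->C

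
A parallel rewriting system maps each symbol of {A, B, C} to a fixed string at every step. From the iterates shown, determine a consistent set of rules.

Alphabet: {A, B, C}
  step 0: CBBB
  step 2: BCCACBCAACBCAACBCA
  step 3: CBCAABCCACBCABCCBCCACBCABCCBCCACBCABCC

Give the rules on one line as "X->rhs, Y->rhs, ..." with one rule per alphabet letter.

A->BCC, B->CBC, C->A

  step 2 ⇒ step 3: BCCACBCAACBCAACBCA ⇒ CBC·A·A·BCC·A·CBC·A·BCC·BCC·A·CBC·A·BCC·BCC·A·CBC·A·BCC
    A ↦ BCC
    B ↦ CBC
    C ↦ A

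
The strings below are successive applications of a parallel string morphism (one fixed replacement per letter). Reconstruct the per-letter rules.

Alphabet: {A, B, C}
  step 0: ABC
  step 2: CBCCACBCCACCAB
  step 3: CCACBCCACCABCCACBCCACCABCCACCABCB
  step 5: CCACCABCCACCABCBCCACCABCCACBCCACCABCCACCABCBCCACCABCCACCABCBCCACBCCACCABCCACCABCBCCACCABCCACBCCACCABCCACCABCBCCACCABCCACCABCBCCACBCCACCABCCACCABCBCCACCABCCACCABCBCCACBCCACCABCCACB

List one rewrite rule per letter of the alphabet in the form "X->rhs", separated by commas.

A->B, B->CB, C->CCA

  step 2 ⇒ step 3: CBCCACBCCACCAB ⇒ CCA·CB·CCA·CCA·B·CCA·CB·CCA·CCA·B·CCA·CCA·B·CB
    A ↦ B
    B ↦ CB
    C ↦ CCA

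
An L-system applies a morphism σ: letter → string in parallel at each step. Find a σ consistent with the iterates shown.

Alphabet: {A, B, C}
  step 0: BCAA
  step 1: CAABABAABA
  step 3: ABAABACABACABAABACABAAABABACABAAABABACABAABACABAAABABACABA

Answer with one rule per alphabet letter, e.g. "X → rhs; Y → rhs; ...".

  step 0 ⇒ step 1: BCAA ⇒ C·AAB·ABA·ABA
    A ↦ ABA
    B ↦ C
    C ↦ AAB

A->ABA, B->C, C->AAB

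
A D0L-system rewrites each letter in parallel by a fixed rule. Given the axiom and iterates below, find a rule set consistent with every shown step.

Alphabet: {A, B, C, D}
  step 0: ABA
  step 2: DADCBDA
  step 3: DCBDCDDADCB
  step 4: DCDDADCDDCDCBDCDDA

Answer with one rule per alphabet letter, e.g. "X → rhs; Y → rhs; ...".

  step 3 ⇒ step 4: DCBDCDDADCB ⇒ DC·D·DA·DC·D·DC·DC·B·DC·D·DA
    A ↦ B
    B ↦ DA
    C ↦ D
    D ↦ DC

A->B, B->DA, C->D, D->DC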